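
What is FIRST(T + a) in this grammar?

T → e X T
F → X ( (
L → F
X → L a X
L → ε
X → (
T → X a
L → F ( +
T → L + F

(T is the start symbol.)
FIRST sets of the non-terminals involved (from the grammar, by fixed-point iteration):
  FIRST(T) = { '(', '+', 'a', 'e' }

To compute FIRST(T + a), process the symbols left to right:
Symbol T is a non-terminal. Add FIRST(T) \ {ε} = { '(', '+', 'a', 'e' }
T is not nullable (ε ∉ FIRST(T)), so stop here.
FIRST(T + a) = { '(', '+', 'a', 'e' }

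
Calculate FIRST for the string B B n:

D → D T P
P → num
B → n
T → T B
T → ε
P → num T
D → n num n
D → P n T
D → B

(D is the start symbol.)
{ 'n' }

FIRST sets of the non-terminals involved (from the grammar, by fixed-point iteration):
  FIRST(B) = { 'n' }

To compute FIRST(B B n), process the symbols left to right:
Symbol B is a non-terminal. Add FIRST(B) \ {ε} = { 'n' }
B is not nullable (ε ∉ FIRST(B)), so stop here.
FIRST(B B n) = { 'n' }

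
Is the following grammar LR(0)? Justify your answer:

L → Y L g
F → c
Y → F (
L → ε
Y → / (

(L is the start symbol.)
Augment with L' → L and build the canonical LR(0) collection (I0 = CLOSURE({[L' → . L]}), then GOTO on every symbol after a dot until no new states appear). It has 10 states:
  I0: { [F → . c], [L → . Y L g], [L → .], [L' → . L], [Y → . / (], [Y → . F (] }  — shift, reduce
  I1: { [Y → / . (] }  — shift
  I2: { [Y → F . (] }  — shift
  I3: { [L' → L .] }  — accept
  I4: { [F → . c], [L → . Y L g], [L → .], [L → Y . L g], [Y → . / (], [Y → . F (] }  — shift, reduce
  I5: { [F → c .] }  — reduce
  I6: { [L → Y L . g] }  — shift
  I7: { [L → Y L g .] }  — reduce
  I8: { [Y → F ( .] }  — reduce
  I9: { [Y → / ( .] }  — reduce

Conflict in state I0:
  Shift-reduce conflict between [L → .] and [F → . c]
So the grammar is NOT LR(0).

Answer: No. Shift-reduce conflict between [L → .] and [F → . c]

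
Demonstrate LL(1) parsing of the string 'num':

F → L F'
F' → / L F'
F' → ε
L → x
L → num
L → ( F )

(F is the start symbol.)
Stack is shown with the top on the left.

Stack     Input  Action
-----------------------
F $       num $  output F → L F'
L F' $    num $  output L → num
num F' $  num $  match 'num'
F' $      $      output F' → ε
$         $      accept

The string is accepted.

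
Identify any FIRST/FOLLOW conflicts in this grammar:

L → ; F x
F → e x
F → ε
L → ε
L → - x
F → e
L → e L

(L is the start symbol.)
A FIRST/FOLLOW conflict occurs when a non-terminal N has a nullable alternative N → β (β ⇒* ε) and another alternative N → α with FIRST(α) ∩ FOLLOW(N) ≠ ∅: on such a lookahead the parser cannot decide between expanding α and letting N vanish via β.

Nullable non-terminals: F, L.

F: nullable alternative(s) F → ε; FOLLOW(F) = { 'x' }
  F → e x: FIRST \ {ε} = { 'e' } — disjoint from FOLLOW(F)
  F → ε: FIRST \ {ε} = { } — this is the only nullable alternative, skip
  F → e: FIRST \ {ε} = { 'e' } — disjoint from FOLLOW(F)

L: nullable alternative(s) L → ε; FOLLOW(L) = { $ }
  L → ; F x: FIRST \ {ε} = { ';' } — disjoint from FOLLOW(L)
  L → ε: FIRST \ {ε} = { } — this is the only nullable alternative, skip
  L → - x: FIRST \ {ε} = { '-' } — disjoint from FOLLOW(L)
  L → e L: FIRST \ {ε} = { 'e' } — disjoint from FOLLOW(L)

No FIRST/FOLLOW conflicts found.

Answer: No FIRST/FOLLOW conflicts.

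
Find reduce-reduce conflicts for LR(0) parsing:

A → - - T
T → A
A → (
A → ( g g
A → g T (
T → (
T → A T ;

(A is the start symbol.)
A reduce-reduce conflict occurs when an LR(0) state has two complete items [A → α .] and [B → β .] — both call for a reduction, and with no lookahead the parser cannot choose between them.

Augment with A' → A and build the canonical LR(0) collection (I0 = CLOSURE({[A' → . A]}), then GOTO on every symbol after a dot until no new states appear). It has 15 states:
  I0: { [A → . ( g g], [A → . (], [A → . - - T], [A → . g T (], [A' → . A] }  — shift
  I1: { [A → ( . g g], [A → ( .] }  — shift, reduce
  I2: { [A → - . - T] }  — shift
  I3: { [A' → A .] }  — accept
  I4: { [A → . ( g g], [A → . (], [A → . - - T], [A → . g T (], [A → g . T (], [T → . (], [T → . A T ;], [T → . A] }  — shift
  I5: { [A → ( . g g], [A → ( .], [T → ( .] }  — shift, 2 reduces
  I6: { [A → . ( g g], [A → . (], [A → . - - T], [A → . g T (], [T → . (], [T → . A T ;], [T → . A], [T → A . T ;], [T → A .] }  — shift, reduce
  I7: { [A → g T . (] }  — shift
  I8: { [A → g T ( .] }  — reduce
  I9: { [T → A T . ;] }  — shift
  I10: { [T → A T ; .] }  — reduce
  I11: { [A → ( g . g] }  — shift
  I12: { [A → ( g g .] }  — reduce
  I13: { [A → - - . T], [A → . ( g g], [A → . (], [A → . - - T], [A → . g T (], [T → . (], [T → . A T ;], [T → . A] }  — shift
  I14: { [A → - - T .] }  — reduce

I5 contains complete items [A → ( .], [T → ( .] — reduce-reduce conflict.

Answer: Yes — I5: [A → ( .] vs [T → ( .]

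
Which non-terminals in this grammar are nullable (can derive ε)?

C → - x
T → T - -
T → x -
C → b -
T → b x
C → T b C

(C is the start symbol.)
A non-terminal is nullable if it can derive ε (the empty string): either it has an ε-production, or it has a production whose right-hand side consists entirely of nullable non-terminals.

There are no ε-productions, so no non-terminal can derive ε.
No non-terminals are nullable.

Answer: None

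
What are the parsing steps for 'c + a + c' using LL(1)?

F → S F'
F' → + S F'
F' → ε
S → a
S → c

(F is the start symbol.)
Stack is shown with the top on the left.

Stack     Input        Action
-----------------------------
F $       c + a + c $  output F → S F'
S F' $    c + a + c $  output S → c
c F' $    c + a + c $  match 'c'
F' $      + a + c $    output F' → + S F'
+ S F' $  + a + c $    match '+'
S F' $    a + c $      output S → a
a F' $    a + c $      match 'a'
F' $      + c $        output F' → + S F'
+ S F' $  + c $        match '+'
S F' $    c $          output S → c
c F' $    c $          match 'c'
F' $      $            output F' → ε
$         $            accept

The string is accepted.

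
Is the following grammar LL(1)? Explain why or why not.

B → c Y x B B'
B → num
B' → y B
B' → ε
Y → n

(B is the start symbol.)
No. Predict set conflict for B': { 'y' }

A grammar is LL(1) if for each non-terminal N with multiple productions, the predict sets of those productions are pairwise disjoint, where PREDICT(N → α) = (FIRST(α) \ {ε}) ∪ (FOLLOW(N) if α ⇒* ε).

Relevant sets:
  FOLLOW(B') = { $, 'y' }

For B:
  PREDICT(B → c Y x B B') = { 'c' }
  PREDICT(B → num) = { 'num' }
For B':
  PREDICT(B' → y B) = { 'y' }
  PREDICT(B' → ε) = { $, 'y' }
Y has a single production, so nothing to check there.

Conflict found: Predict set conflict for B': { 'y' }
The grammar is NOT LL(1).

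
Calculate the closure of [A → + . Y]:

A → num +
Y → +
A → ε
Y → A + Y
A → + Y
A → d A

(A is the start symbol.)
To compute CLOSURE, for each item [A → α.Bβ] where B is a non-terminal, add [B → .γ] for all productions B → γ; repeat for the newly added items until nothing changes.

Start with: [A → + . Y]
  [A → + . Y] has the dot before Y: add [Y → . +], [Y → . A + Y]
  [Y → . A + Y] has the dot before A: add [A → . num +], [A → .], [A → . + Y], [A → . d A]
No further items can be added.

CLOSURE = { [A → + . Y], [A → . + Y], [A → . d A], [A → . num +], [A → .], [Y → . +], [Y → . A + Y] }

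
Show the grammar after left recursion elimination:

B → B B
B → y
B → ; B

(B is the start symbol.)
B is directly left-recursive. The standard transformation for
  A → A α₁ | ... | A α_m | β₁ | ... | β_n
is
  A  → β₁ A' | ... | β_n A'
  A' → α₁ A' | ... | α_m A' | ε

B → y becomes B → y B'
B → ; B becomes B → ; B B'
B → B B becomes B' → B B'
Add B' → ε

Resulting grammar:
B → y B'
B → ; B B'
B' → B B'
B' → ε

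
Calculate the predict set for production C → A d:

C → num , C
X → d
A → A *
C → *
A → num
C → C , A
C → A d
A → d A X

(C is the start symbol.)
{ 'd', 'num' }

PREDICT(C → A d) = (FIRST(RHS) \ {ε}) ∪ (FOLLOW(C) if ε ∈ FIRST(RHS), i.e. RHS ⇒* ε)
FIRST(A) = { 'd', 'num' }
FIRST(A d) = { 'd', 'num' }
ε ∉ FIRST(A d), so FOLLOW(C) is not added.
PREDICT(C → A d) = { 'd', 'num' }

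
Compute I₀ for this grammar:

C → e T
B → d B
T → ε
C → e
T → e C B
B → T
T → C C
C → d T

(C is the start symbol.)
First, augment the grammar with C' → C
I₀ = CLOSURE({ [C' → . C] }):
  [C' → . C] has the dot before C: add [C → . e T], [C → . e], [C → . d T]
No further items can be added.

I₀ = { [C → . d T], [C → . e T], [C → . e], [C' → . C] }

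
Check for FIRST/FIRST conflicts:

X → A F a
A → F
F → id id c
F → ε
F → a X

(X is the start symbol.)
No FIRST/FIRST conflicts.

A FIRST/FIRST conflict occurs when two productions N → α and N → β for the same non-terminal have FIRST(α) ∩ FIRST(β) ≠ ∅ (with ε ∈ FIRST of a nullable right-hand side, so two nullable alternatives also conflict).

Productions for F:
  F → id id c: FIRST = { 'id' }
  F → ε: FIRST = { ε }
  F → a X: FIRST = { 'a' }
X, A have only one production, so no FIRST/FIRST conflict is possible there.

All alternatives of each non-terminal have pairwise disjoint FIRST sets.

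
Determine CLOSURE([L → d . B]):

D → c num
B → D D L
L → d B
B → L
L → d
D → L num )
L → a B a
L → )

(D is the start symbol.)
{ [B → . D D L], [B → . L], [D → . L num )], [D → . c num], [L → . )], [L → . a B a], [L → . d B], [L → . d], [L → d . B] }

To compute CLOSURE, for each item [A → α.Bβ] where B is a non-terminal, add [B → .γ] for all productions B → γ; repeat for the newly added items until nothing changes.

Start with: [L → d . B]
  [L → d . B] has the dot before B: add [B → . D D L], [B → . L]
  [B → . D D L] has the dot before D: add [D → . c num], [D → . L num )]
  [B → . L] has the dot before L: add [L → . d B], [L → . d], [L → . a B a], [L → . )]
No further items can be added.

CLOSURE = { [B → . D D L], [B → . L], [D → . L num )], [D → . c num], [L → . )], [L → . a B a], [L → . d B], [L → . d], [L → d . B] }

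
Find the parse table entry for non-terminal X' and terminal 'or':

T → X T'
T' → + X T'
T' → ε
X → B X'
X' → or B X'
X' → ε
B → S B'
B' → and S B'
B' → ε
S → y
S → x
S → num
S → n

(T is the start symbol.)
To find M[X', 'or'], we find productions for X' where 'or' is in the predict set (PREDICT(N → α) = (FIRST(α) \ {ε}) ∪ (FOLLOW(N) if α ⇒* ε)).

Relevant sets:
  FOLLOW(X') = { $, '+' }

X' → or B X': PREDICT = { 'or' }
  'or' is in predict set, so this production goes in M[X', 'or']
X' → ε: PREDICT = { $, '+' }

M[X', 'or'] = X' → or B X'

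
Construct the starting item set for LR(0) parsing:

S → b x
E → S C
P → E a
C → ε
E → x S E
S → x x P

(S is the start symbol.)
First, augment the grammar with S' → S
I₀ = CLOSURE({ [S' → . S] }):
  [S' → . S] has the dot before S: add [S → . b x], [S → . x x P]
No further items can be added.

I₀ = { [S → . b x], [S → . x x P], [S' → . S] }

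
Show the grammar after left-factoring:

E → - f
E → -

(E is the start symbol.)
Left-factoring transforms A → αβ₁ | αβ₂ into A → αA' and A' → β₁ | β₂
(α is the longest common prefix among the alternatives). Repeat until
no nonterminal has two alternatives with a common prefix.

Round 1: E has alternatives sharing prefix '-'. Introduce E': E → - E'
  Add: E' → f
  Add: E' → ε

No remaining common prefixes — done.

Resulting grammar:
E → - E'
E' → f
E' → ε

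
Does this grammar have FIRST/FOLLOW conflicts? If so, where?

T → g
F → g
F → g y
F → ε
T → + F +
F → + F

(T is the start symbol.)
Yes. F → '+' F with FOLLOW(F) on { '+' }

Nullable non-terminals: F.

F: nullable alternative(s) F → ε; FOLLOW(F) = { '+' }
  F → g: FIRST \ {ε} = { 'g' } — disjoint from FOLLOW(F)
  F → g y: FIRST \ {ε} = { 'g' } — disjoint from FOLLOW(F)
  F → ε: FIRST \ {ε} = { } — this is the only nullable alternative, skip
  F → + F: FIRST \ {ε} = { '+' } — overlaps FOLLOW(F) on { '+' }: CONFLICT

T has no nullable alternative, so no FIRST/FOLLOW check is needed there.

So the grammar has 1 FIRST/FOLLOW conflict (marked CONFLICT above).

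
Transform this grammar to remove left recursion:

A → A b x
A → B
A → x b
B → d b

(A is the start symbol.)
A → B A'
A → x b A'
A' → b x A'
A' → ε
B → d b

A is directly left-recursive. The standard transformation for
  A → A α₁ | ... | A α_m | β₁ | ... | β_n
is
  A  → β₁ A' | ... | β_n A'
  A' → α₁ A' | ... | α_m A' | ε

A → B becomes A → B A'
A → x b becomes A → x b A'
A → A b x becomes A' → b x A'
Add A' → ε

Productions for other non-terminals are unchanged:
  B → d b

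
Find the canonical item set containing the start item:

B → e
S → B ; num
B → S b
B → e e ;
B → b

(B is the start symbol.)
{ [B → . S b], [B → . b], [B → . e e ;], [B → . e], [B' → . B], [S → . B ; num] }

First, augment the grammar with B' → B
I₀ = CLOSURE({ [B' → . B] }):
  [B' → . B] has the dot before B: add [B → . e], [B → . S b], [B → . e e ;], [B → . b]
  [B → . S b] has the dot before S: add [S → . B ; num]
No further items can be added.

I₀ = { [B → . S b], [B → . b], [B → . e e ;], [B → . e], [B' → . B], [S → . B ; num] }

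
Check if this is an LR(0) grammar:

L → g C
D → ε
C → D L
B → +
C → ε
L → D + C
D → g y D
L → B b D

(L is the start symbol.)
Augment with L' → L and build the canonical LR(0) collection (I0 = CLOSURE({[L' → . L]}), then GOTO on every symbol after a dot until no new states appear). It has 16 states:
  I0: { [B → . +], [D → . g y D], [D → .], [L → . B b D], [L → . D + C], [L → . g C], [L' → . L] }  — shift, reduce
  I1: { [B → + .] }  — reduce
  I2: { [L → B . b D] }  — shift
  I3: { [L → D . + C] }  — shift
  I4: { [L' → L .] }  — accept
  I5: { [C → . D L], [C → .], [D → . g y D], [D → .], [D → g . y D], [L → g . C] }  — shift, 2 reduces
  I6: { [L → g C .] }  — reduce
  I7: { [B → . +], [C → D . L], [D → . g y D], [D → .], [L → . B b D], [L → . D + C], [L → . g C] }  — shift, reduce
  I8: { [D → g . y D] }  — shift
  I9: { [D → . g y D], [D → .], [D → g y . D] }  — shift, reduce
  I10: { [D → g y D .] }  — reduce
  I11: { [C → D L .] }  — reduce
  I12: { [C → . D L], [C → .], [D → . g y D], [D → .], [L → D + . C] }  — shift, 2 reduces
  I13: { [L → D + C .] }  — reduce
  I14: { [D → . g y D], [D → .], [L → B b . D] }  — shift, reduce
  I15: { [L → B b D .] }  — reduce

Conflict in state I0:
  Shift-reduce conflict between [D → .] and [B → . +]
So the grammar is NOT LR(0).

Answer: No. Shift-reduce conflict between [D → .] and [B → . +]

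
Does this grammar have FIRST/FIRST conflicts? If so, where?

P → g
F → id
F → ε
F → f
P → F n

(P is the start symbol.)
A FIRST/FIRST conflict occurs when two productions N → α and N → β for the same non-terminal have FIRST(α) ∩ FIRST(β) ≠ ∅ (with ε ∈ FIRST of a nullable right-hand side, so two nullable alternatives also conflict).

FIRST sets of the non-terminals at (or reachable through a nullable prefix from) the front of some alternative:
  FIRST(F) = { 'f', 'id', ε }

Productions for P:
  P → g: FIRST = { 'g' }
  P → F n: FIRST = { 'f', 'id', 'n' }
Productions for F:
  F → id: FIRST = { 'id' }
  F → ε: FIRST = { ε }
  F → f: FIRST = { 'f' }

All alternatives of each non-terminal have pairwise disjoint FIRST sets.

Answer: No FIRST/FIRST conflicts.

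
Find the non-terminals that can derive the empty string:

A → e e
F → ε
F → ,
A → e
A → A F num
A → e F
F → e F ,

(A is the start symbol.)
A non-terminal is nullable if it can derive ε (the empty string): either it has an ε-production, or it has a production whose right-hand side consists entirely of nullable non-terminals.

ε-productions: F → ε
So F is immediately nullable.
No further non-terminal can be added: every production for the remaining non-terminals contains a terminal or a non-nullable non-terminal.
Nullable = { 'F' }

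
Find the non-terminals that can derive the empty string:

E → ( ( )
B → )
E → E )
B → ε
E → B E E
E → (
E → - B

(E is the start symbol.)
{ 'B' }

A non-terminal is nullable if it can derive ε (the empty string): either it has an ε-production, or it has a production whose right-hand side consists entirely of nullable non-terminals.

ε-productions: B → ε
So B is immediately nullable.
No further non-terminal can be added: every production for the remaining non-terminals contains a terminal or a non-nullable non-terminal.
Nullable = { 'B' }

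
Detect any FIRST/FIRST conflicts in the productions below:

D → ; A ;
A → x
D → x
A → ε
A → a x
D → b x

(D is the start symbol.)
A FIRST/FIRST conflict occurs when two productions N → α and N → β for the same non-terminal have FIRST(α) ∩ FIRST(β) ≠ ∅ (with ε ∈ FIRST of a nullable right-hand side, so two nullable alternatives also conflict).

Productions for D:
  D → ; A ;: FIRST = { ';' }
  D → x: FIRST = { 'x' }
  D → b x: FIRST = { 'b' }
Productions for A:
  A → x: FIRST = { 'x' }
  A → ε: FIRST = { ε }
  A → a x: FIRST = { 'a' }

All alternatives of each non-terminal have pairwise disjoint FIRST sets.

Answer: No FIRST/FIRST conflicts.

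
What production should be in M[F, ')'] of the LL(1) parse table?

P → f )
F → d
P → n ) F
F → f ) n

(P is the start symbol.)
To find M[F, ')'], we find productions for F where ')' is in the predict set (PREDICT(N → α) = (FIRST(α) \ {ε}) ∪ (FOLLOW(N) if α ⇒* ε)).

F → d: PREDICT = { 'd' }
F → f ) n: PREDICT = { 'f' }

M[F, ')'] is empty (no production applies)

Answer: Empty (error entry)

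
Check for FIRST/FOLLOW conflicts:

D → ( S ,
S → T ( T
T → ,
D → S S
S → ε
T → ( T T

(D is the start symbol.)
Yes. S → T '(' T with FOLLOW(S) on { '(', ',' }

A FIRST/FOLLOW conflict occurs when a non-terminal N has a nullable alternative N → β (β ⇒* ε) and another alternative N → α with FIRST(α) ∩ FOLLOW(N) ≠ ∅: on such a lookahead the parser cannot decide between expanding α and letting N vanish via β.

Nullable non-terminals: D, S.
FIRST sets used below: FIRST(S) = { '(', ',', ε }, FIRST(T) = { '(', ',' }

D: nullable alternative(s) D → S S; FOLLOW(D) = { $ }
  D → ( S ,: FIRST \ {ε} = { '(' } — disjoint from FOLLOW(D)
  D → S S: FIRST \ {ε} = { '(', ',' } — this is the only nullable alternative, skip

S: nullable alternative(s) S → ε; FOLLOW(S) = { $, '(', ',' }
  S → T ( T: FIRST \ {ε} = { '(', ',' } — overlaps FOLLOW(S) on { '(', ',' }: CONFLICT
  S → ε: FIRST \ {ε} = { } — this is the only nullable alternative, skip

T has no nullable alternative, so no FIRST/FOLLOW check is needed there.

So the grammar has 1 FIRST/FOLLOW conflict (marked CONFLICT above).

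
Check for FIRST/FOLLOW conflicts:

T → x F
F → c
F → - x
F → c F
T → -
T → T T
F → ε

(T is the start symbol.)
Nullable non-terminals: F.

F: nullable alternative(s) F → ε; FOLLOW(F) = { $, '-', 'x' }
  F → c: FIRST \ {ε} = { 'c' } — disjoint from FOLLOW(F)
  F → - x: FIRST \ {ε} = { '-' } — overlaps FOLLOW(F) on { '-' }: CONFLICT
  F → c F: FIRST \ {ε} = { 'c' } — disjoint from FOLLOW(F)
  F → ε: FIRST \ {ε} = { } — this is the only nullable alternative, skip

T has no nullable alternative, so no FIRST/FOLLOW check is needed there.

So the grammar has 1 FIRST/FOLLOW conflict (marked CONFLICT above).

Answer: Yes. F → '-' x with FOLLOW(F) on { '-' }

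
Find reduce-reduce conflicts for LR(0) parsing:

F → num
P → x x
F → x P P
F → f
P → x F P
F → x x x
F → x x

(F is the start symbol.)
Augment with F' → F and build the canonical LR(0) collection (I0 = CLOSURE({[F' → . F]}), then GOTO on every symbol after a dot until no new states appear). It has 13 states:
  I0: { [F → . f], [F → . num], [F → . x P P], [F → . x x x], [F → . x x], [F' → . F] }  — shift
  I1: { [F' → F .] }  — accept
  I2: { [F → f .] }  — reduce
  I3: { [F → num .] }  — reduce
  I4: { [F → x . P P], [F → x . x x], [F → x . x], [P → . x F P], [P → . x x] }  — shift
  I5: { [F → x P . P], [P → . x F P], [P → . x x] }  — shift
  I6: { [F → . f], [F → . num], [F → . x P P], [F → . x x x], [F → . x x], [F → x x . x], [F → x x .], [P → x . F P], [P → x . x] }  — shift, reduce
  I7: { [P → . x F P], [P → . x x], [P → x F . P] }  — shift
  I8: { [F → x . P P], [F → x . x x], [F → x . x], [F → x x x .], [P → . x F P], [P → . x x], [P → x x .] }  — shift, 2 reduces
  I9: { [P → x F P .] }  — reduce
  I10: { [F → . f], [F → . num], [F → . x P P], [F → . x x x], [F → . x x], [P → x . F P], [P → x . x] }  — shift
  I11: { [F → x . P P], [F → x . x x], [F → x . x], [P → . x F P], [P → . x x], [P → x x .] }  — shift, reduce
  I12: { [F → x P P .] }  — reduce

I8 contains complete items [F → x x x .], [P → x x .] — reduce-reduce conflict.

Answer: Yes — I8: [F → x x x .] vs [P → x x .]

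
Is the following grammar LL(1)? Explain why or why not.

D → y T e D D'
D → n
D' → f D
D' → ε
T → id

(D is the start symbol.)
Relevant sets:
  FOLLOW(D') = { $, 'f' }

For D:
  PREDICT(D → y T e D D') = { 'y' }
  PREDICT(D → n) = { 'n' }
For D':
  PREDICT(D' → f D) = { 'f' }
  PREDICT(D' → ε) = { $, 'f' }
T has a single production, so nothing to check there.

Conflict found: Predict set conflict for D': { 'f' }
The grammar is NOT LL(1).

Answer: No. Predict set conflict for D': { 'f' }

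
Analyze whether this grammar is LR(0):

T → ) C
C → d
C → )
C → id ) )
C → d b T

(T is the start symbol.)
No. Shift-reduce conflict between [C → d .] and [C → d . b T]

A grammar is LR(0) if no state in the canonical LR(0) collection has:
  - both a shift item (dot before a terminal) and a complete item (shift-reduce conflict), or
  - two or more complete items (reduce-reduce conflict; the accept item [T' → T .] counts as a complete item here).

Augment with T' → T and build the canonical LR(0) collection (I0 = CLOSURE({[T' → . T]}), then GOTO on every symbol after a dot until no new states appear). It has 11 states:
  I0: { [T → . ) C], [T' → . T] }  — shift
  I1: { [C → . )], [C → . d b T], [C → . d], [C → . id ) )], [T → ) . C] }  — shift
  I2: { [T' → T .] }  — accept
  I3: { [C → ) .] }  — reduce
  I4: { [T → ) C .] }  — reduce
  I5: { [C → d . b T], [C → d .] }  — shift, reduce
  I6: { [C → id . ) )] }  — shift
  I7: { [C → id ) . )] }  — shift
  I8: { [C → id ) ) .] }  — reduce
  I9: { [C → d b . T], [T → . ) C] }  — shift
  I10: { [C → d b T .] }  — reduce

Conflict in state I5:
  Shift-reduce conflict between [C → d .] and [C → d . b T]
So the grammar is NOT LR(0).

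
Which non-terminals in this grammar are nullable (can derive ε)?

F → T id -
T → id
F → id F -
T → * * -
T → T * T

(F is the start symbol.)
There are no ε-productions, so no non-terminal can derive ε.
No non-terminals are nullable.

Answer: None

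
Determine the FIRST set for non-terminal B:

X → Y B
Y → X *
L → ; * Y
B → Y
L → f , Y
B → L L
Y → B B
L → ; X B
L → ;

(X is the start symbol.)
To compute FIRST(B), examine every production with B on the left-hand side, reading each right-hand side left to right until a non-nullable symbol is reached.

FIRST sets of the other non-terminals involved (by the same procedure, iterated to a fixed point):
  FIRST(Y) = { ';', 'f' }
  FIRST(L) = { ';', 'f' }

From B → Y:
  - Y is a non-terminal: add FIRST(Y) \ {ε} = { ';', 'f' }
    Y is not nullable, so stop
From B → L L:
  - L is a non-terminal: add FIRST(L) \ {ε} = { ';', 'f' }
    L is not nullable, so stop

Collecting: FIRST(B) = { ';', 'f' }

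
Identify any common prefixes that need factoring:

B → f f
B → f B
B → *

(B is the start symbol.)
Yes, B has productions with common prefix 'f'

Left-factoring is needed when two productions for the same non-terminal
share a common prefix on the right-hand side.

Productions for B:
  B → f f
  B → f B
  B → *

Found common prefix 'f' in productions for B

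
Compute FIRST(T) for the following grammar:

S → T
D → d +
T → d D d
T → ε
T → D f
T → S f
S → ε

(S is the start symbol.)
To compute FIRST(T), examine every production with T on the left-hand side, reading each right-hand side left to right until a non-nullable symbol is reached.

FIRST sets of the other non-terminals involved (by the same procedure, iterated to a fixed point):
  FIRST(D) = { 'd' }
  FIRST(S) = { 'd', 'f', ε }

From T → d D d:
  - d is a terminal: add 'd' and stop
From T → ε:
  - ε-production, so ε ∈ FIRST(T)
From T → D f:
  - D is a non-terminal: add FIRST(D) \ {ε} = { 'd' }
    D is not nullable, so stop
From T → S f:
  - S is a non-terminal: add FIRST(S) \ {ε} = { 'd', 'f' }
    S is nullable, so continue to the next symbol
  - f is a terminal: add 'f' and stop

Collecting: FIRST(T) = { 'd', 'f', ε }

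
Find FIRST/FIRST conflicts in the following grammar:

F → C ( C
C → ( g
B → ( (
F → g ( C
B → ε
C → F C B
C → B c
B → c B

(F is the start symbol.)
A FIRST/FIRST conflict occurs when two productions N → α and N → β for the same non-terminal have FIRST(α) ∩ FIRST(β) ≠ ∅ (with ε ∈ FIRST of a nullable right-hand side, so two nullable alternatives also conflict).

FIRST sets of the non-terminals at (or reachable through a nullable prefix from) the front of some alternative:
  FIRST(C) = { '(', 'c', 'g' }
  FIRST(F) = { '(', 'c', 'g' }
  FIRST(B) = { '(', 'c', ε }

Productions for F:
  F → C ( C: FIRST = { '(', 'c', 'g' }
  F → g ( C: FIRST = { 'g' }
Productions for C:
  C → ( g: FIRST = { '(' }
  C → F C B: FIRST = { '(', 'c', 'g' }
  C → B c: FIRST = { '(', 'c' }
Productions for B:
  B → ( (: FIRST = { '(' }
  B → ε: FIRST = { ε }
  B → c B: FIRST = { 'c' }

Conflict for F: F → C ( C and F → g ( C
  Overlap: { 'g' }
Conflict for C: C → ( g and C → F C B
  Overlap: { '(' }
Conflict for C: C → ( g and C → B c
  Overlap: { '(' }
Conflict for C: C → F C B and C → B c
  Overlap: { '(', 'c' }

Answer: Yes. F → C '(' C / F → g '(' C on { 'g' }; C → '(' g / C → F C B on { '(' }; C → '(' g / C → B c on { '(' }; C → F C B / C → B c on { '(', 'c' }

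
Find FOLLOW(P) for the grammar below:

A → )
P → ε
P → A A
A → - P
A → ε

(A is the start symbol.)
In A → - P: P is at the end, add FOLLOW(A)

The FOLLOW sets referred to above (computed the same way, to a fixed point):
  FOLLOW(A) = { $, ')', '-' }

Taking the union: FOLLOW(P) = { $, ')', '-' }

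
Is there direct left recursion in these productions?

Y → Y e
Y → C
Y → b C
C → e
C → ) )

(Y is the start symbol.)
Yes, Y is left-recursive

Direct left recursion occurs when N → N α for some non-terminal N (the right-hand side begins with the left-hand side itself).

Y → Y e: LEFT RECURSIVE (starts with Y)
Y → C: starts with C
Y → b C: starts with b
C → e: starts with e
C → ) ): starts with ')'

The grammar has direct left recursion on: Y.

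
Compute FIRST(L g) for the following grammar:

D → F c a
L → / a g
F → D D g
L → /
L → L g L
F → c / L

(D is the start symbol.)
FIRST sets of the non-terminals involved (from the grammar, by fixed-point iteration):
  FIRST(L) = { '/' }

To compute FIRST(L g), process the symbols left to right:
Symbol L is a non-terminal. Add FIRST(L) \ {ε} = { '/' }
L is not nullable (ε ∉ FIRST(L)), so stop here.
FIRST(L g) = { '/' }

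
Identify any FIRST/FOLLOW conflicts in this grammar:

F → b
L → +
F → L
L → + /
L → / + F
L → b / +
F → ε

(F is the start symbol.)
No FIRST/FOLLOW conflicts.

Nullable non-terminals: F.
FIRST sets used below: FIRST(L) = { '+', '/', 'b' }

F: nullable alternative(s) F → ε; FOLLOW(F) = { $ }
  F → b: FIRST \ {ε} = { 'b' } — disjoint from FOLLOW(F)
  F → L: FIRST \ {ε} = { '+', '/', 'b' } — disjoint from FOLLOW(F)
  F → ε: FIRST \ {ε} = { } — this is the only nullable alternative, skip

L has no nullable alternative, so no FIRST/FOLLOW check is needed there.

No FIRST/FOLLOW conflicts found.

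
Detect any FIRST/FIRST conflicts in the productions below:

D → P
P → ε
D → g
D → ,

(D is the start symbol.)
A FIRST/FIRST conflict occurs when two productions N → α and N → β for the same non-terminal have FIRST(α) ∩ FIRST(β) ≠ ∅ (with ε ∈ FIRST of a nullable right-hand side, so two nullable alternatives also conflict).

FIRST sets of the non-terminals at (or reachable through a nullable prefix from) the front of some alternative:
  FIRST(P) = { ε }

Productions for D:
  D → P: FIRST = { ε }
  D → g: FIRST = { 'g' }
  D → ,: FIRST = { ',' }
P has only one production, so no FIRST/FIRST conflict is possible there.

All alternatives of each non-terminal have pairwise disjoint FIRST sets.

Answer: No FIRST/FIRST conflicts.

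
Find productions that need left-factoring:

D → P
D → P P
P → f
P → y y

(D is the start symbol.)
Left-factoring is needed when two productions for the same non-terminal
share a common prefix on the right-hand side.

Productions for D:
  D → P
  D → P P
Productions for P:
  P → f
  P → y y

Found common prefix 'P' in productions for D

Answer: Yes, D has productions with common prefix 'P'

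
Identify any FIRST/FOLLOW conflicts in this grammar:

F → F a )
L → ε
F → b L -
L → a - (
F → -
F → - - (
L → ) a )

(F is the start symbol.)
No FIRST/FOLLOW conflicts.

Nullable non-terminals: L.

L: nullable alternative(s) L → ε; FOLLOW(L) = { '-' }
  L → ε: FIRST \ {ε} = { } — this is the only nullable alternative, skip
  L → a - (: FIRST \ {ε} = { 'a' } — disjoint from FOLLOW(L)
  L → ) a ): FIRST \ {ε} = { ')' } — disjoint from FOLLOW(L)

F has no nullable alternative, so no FIRST/FOLLOW check is needed there.

No FIRST/FOLLOW conflicts found.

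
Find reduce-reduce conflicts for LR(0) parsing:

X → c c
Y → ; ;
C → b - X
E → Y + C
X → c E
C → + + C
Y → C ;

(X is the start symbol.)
No reduce-reduce conflicts

A reduce-reduce conflict occurs when an LR(0) state has two complete items [A → α .] and [B → β .] — both call for a reduction, and with no lookahead the parser cannot choose between them.

Augment with X' → X and build the canonical LR(0) collection (I0 = CLOSURE({[X' → . X]}), then GOTO on every symbol after a dot until no new states appear). It has 18 states:
  I0: { [X → . c E], [X → . c c], [X' → . X] }  — shift
  I1: { [X' → X .] }  — accept
  I2: { [C → . + + C], [C → . b - X], [E → . Y + C], [X → c . E], [X → c . c], [Y → . ; ;], [Y → . C ;] }  — shift
  I3: { [C → + . + C] }  — shift
  I4: { [Y → ; . ;] }  — shift
  I5: { [Y → C . ;] }  — shift
  I6: { [X → c E .] }  — reduce
  I7: { [E → Y . + C] }  — shift
  I8: { [C → b . - X] }  — shift
  I9: { [X → c c .] }  — reduce
  I10: { [C → b - . X], [X → . c E], [X → . c c] }  — shift
  I11: { [C → b - X .] }  — reduce
  I12: { [C → . + + C], [C → . b - X], [E → Y + . C] }  — shift
  I13: { [E → Y + C .] }  — reduce
  I14: { [Y → C ; .] }  — reduce
  I15: { [Y → ; ; .] }  — reduce
  I16: { [C → + + . C], [C → . + + C], [C → . b - X] }  — shift
  I17: { [C → + + C .] }  — reduce

No state contains more than one complete item.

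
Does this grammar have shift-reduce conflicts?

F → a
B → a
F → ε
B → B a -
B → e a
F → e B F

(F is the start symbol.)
Augment with F' → F and build the canonical LR(0) collection (I0 = CLOSURE({[F' → . F]}), then GOTO on every symbol after a dot until no new states appear). It has 11 states:
  I0: { [F → . a], [F → . e B F], [F → .], [F' → . F] }  — shift, reduce
  I1: { [F' → F .] }  — accept
  I2: { [F → a .] }  — reduce
  I3: { [B → . B a -], [B → . a], [B → . e a], [F → e . B F] }  — shift
  I4: { [B → B . a -], [F → . a], [F → . e B F], [F → .], [F → e B . F] }  — shift, reduce
  I5: { [B → a .] }  — reduce
  I6: { [B → e . a] }  — shift
  I7: { [B → e a .] }  — reduce
  I8: { [F → e B F .] }  — reduce
  I9: { [B → B a . -], [F → a .] }  — shift, reduce
  I10: { [B → B a - .] }  — reduce

I0 contains reduce item [F → .] and shift items [F → . a], [F → . e B F] — shift-reduce conflict.
I4 contains reduce item [F → .] and shift items [B → B . a -], [F → . a], [F → . e B F] — shift-reduce conflict.
I9 contains reduce item [F → a .] and shift item [B → B a . -] — shift-reduce conflict.

Answer: Yes — I0: [F → .] vs [F → . a]; I4: [F → .] vs [B → B . a -]; I9: [F → a .] vs [B → B a . -]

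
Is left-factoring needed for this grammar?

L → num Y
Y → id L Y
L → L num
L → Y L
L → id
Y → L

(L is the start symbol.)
Left-factoring is needed when two productions for the same non-terminal
share a common prefix on the right-hand side.

Productions for L:
  L → num Y
  L → L num
  L → Y L
  L → id
Productions for Y:
  Y → id L Y
  Y → L

No common prefixes found.

Answer: No, left-factoring is not needed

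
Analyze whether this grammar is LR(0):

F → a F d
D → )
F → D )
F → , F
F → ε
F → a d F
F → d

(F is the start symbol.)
A grammar is LR(0) if no state in the canonical LR(0) collection has:
  - both a shift item (dot before a terminal) and a complete item (shift-reduce conflict), or
  - two or more complete items (reduce-reduce conflict; the accept item [F' → F .] counts as a complete item here).

Augment with F' → F and build the canonical LR(0) collection (I0 = CLOSURE({[F' → . F]}), then GOTO on every symbol after a dot until no new states appear). It has 13 states:
  I0: { [D → . )], [F → . , F], [F → . D )], [F → . a F d], [F → . a d F], [F → . d], [F → .], [F' → . F] }  — shift, reduce
  I1: { [D → ) .] }  — reduce
  I2: { [D → . )], [F → , . F], [F → . , F], [F → . D )], [F → . a F d], [F → . a d F], [F → . d], [F → .] }  — shift, reduce
  I3: { [F → D . )] }  — shift
  I4: { [F' → F .] }  — accept
  I5: { [D → . )], [F → . , F], [F → . D )], [F → . a F d], [F → . a d F], [F → . d], [F → .], [F → a . F d], [F → a . d F] }  — shift, reduce
  I6: { [F → d .] }  — reduce
  I7: { [F → a F . d] }  — shift
  I8: { [D → . )], [F → . , F], [F → . D )], [F → . a F d], [F → . a d F], [F → . d], [F → .], [F → a d . F], [F → d .] }  — shift, 2 reduces
  I9: { [F → a d F .] }  — reduce
  I10: { [F → a F d .] }  — reduce
  I11: { [F → D ) .] }  — reduce
  I12: { [F → , F .] }  — reduce

Conflict in state I0:
  Shift-reduce conflict between [F → .] and [D → . )]
So the grammar is NOT LR(0).

Answer: No. Shift-reduce conflict between [F → .] and [D → . )]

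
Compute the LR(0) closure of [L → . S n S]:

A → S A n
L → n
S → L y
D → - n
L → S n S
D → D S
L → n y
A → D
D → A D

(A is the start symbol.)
{ [L → . S n S], [L → . n y], [L → . n], [S → . L y] }

To compute CLOSURE, for each item [A → α.Bβ] where B is a non-terminal, add [B → .γ] for all productions B → γ; repeat for the newly added items until nothing changes.

Start with: [L → . S n S]
  [L → . S n S] has the dot before S: add [S → . L y]
  [S → . L y] has the dot before L: add [L → . n], [L → . n y]
No further items can be added.

CLOSURE = { [L → . S n S], [L → . n y], [L → . n], [S → . L y] }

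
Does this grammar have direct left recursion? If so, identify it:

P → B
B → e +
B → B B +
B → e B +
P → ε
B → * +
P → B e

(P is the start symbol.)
Direct left recursion occurs when N → N α for some non-terminal N (the right-hand side begins with the left-hand side itself).

P → B: starts with B
B → e +: starts with e
B → B B +: LEFT RECURSIVE (starts with B)
B → e B +: starts with e
P → ε: starts with ε
B → * +: starts with '*'
P → B e: starts with B

The grammar has direct left recursion on: B.

Answer: Yes, B is left-recursive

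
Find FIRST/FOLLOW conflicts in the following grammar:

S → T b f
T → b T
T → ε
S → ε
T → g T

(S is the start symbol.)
A FIRST/FOLLOW conflict occurs when a non-terminal N has a nullable alternative N → β (β ⇒* ε) and another alternative N → α with FIRST(α) ∩ FOLLOW(N) ≠ ∅: on such a lookahead the parser cannot decide between expanding α and letting N vanish via β.

Nullable non-terminals: S, T.
FIRST sets used below: FIRST(T) = { 'b', 'g', ε }

S: nullable alternative(s) S → ε; FOLLOW(S) = { $ }
  S → T b f: FIRST \ {ε} = { 'b', 'g' } — disjoint from FOLLOW(S)
  S → ε: FIRST \ {ε} = { } — this is the only nullable alternative, skip

T: nullable alternative(s) T → ε; FOLLOW(T) = { 'b' }
  T → b T: FIRST \ {ε} = { 'b' } — overlaps FOLLOW(T) on { 'b' }: CONFLICT
  T → ε: FIRST \ {ε} = { } — this is the only nullable alternative, skip
  T → g T: FIRST \ {ε} = { 'g' } — disjoint from FOLLOW(T)

So the grammar has 1 FIRST/FOLLOW conflict (marked CONFLICT above).

Answer: Yes. T → b T with FOLLOW(T) on { 'b' }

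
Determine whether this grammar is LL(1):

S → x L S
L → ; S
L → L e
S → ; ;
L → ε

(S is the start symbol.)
A grammar is LL(1) if for each non-terminal N with multiple productions, the predict sets of those productions are pairwise disjoint, where PREDICT(N → α) = (FIRST(α) \ {ε}) ∪ (FOLLOW(N) if α ⇒* ε).

Relevant sets:
  FIRST(L) = { ';', 'e', ε }
  FOLLOW(L) = { ';', 'e', 'x' }

For S:
  PREDICT(S → x L S) = { 'x' }
  PREDICT(S → ';' ';') = { ';' }
For L:
  PREDICT(L → ';' S) = { ';' }
  PREDICT(L → L e) = { ';', 'e' }
  PREDICT(L → ε) = { ';', 'e', 'x' }

Conflict found: Predict set conflict for L: { ';' }
The grammar is NOT LL(1).

Answer: No. Predict set conflict for L: { ';' }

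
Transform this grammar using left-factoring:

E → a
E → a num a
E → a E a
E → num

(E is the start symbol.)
Left-factoring transforms A → αβ₁ | αβ₂ into A → αA' and A' → β₁ | β₂
(α is the longest common prefix among the alternatives). Repeat until
no nonterminal has two alternatives with a common prefix.

Round 1: E has alternatives sharing prefix 'a'. Introduce E': E → a E'
  Add: E' → ε
  Add: E' → num a
  Add: E' → E a

No remaining common prefixes — done.

Resulting grammar:
E → a E'
E' → ε
E' → num a
E' → E a
E → num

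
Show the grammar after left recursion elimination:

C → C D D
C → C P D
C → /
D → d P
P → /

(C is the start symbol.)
C → / C'
C' → D D C'
C' → P D C'
C' → ε
D → d P
P → /

C is directly left-recursive. The standard transformation for
  A → A α₁ | ... | A α_m | β₁ | ... | β_n
is
  A  → β₁ A' | ... | β_n A'
  A' → α₁ A' | ... | α_m A' | ε

C → / becomes C → / C'
C → C D D becomes C' → D D C'
C → C P D becomes C' → P D C'
Add C' → ε

Productions for other non-terminals are unchanged:
  D → d P
  P → /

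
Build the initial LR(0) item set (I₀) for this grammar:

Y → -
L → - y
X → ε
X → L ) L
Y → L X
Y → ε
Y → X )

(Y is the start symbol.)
First, augment the grammar with Y' → Y
I₀ = CLOSURE({ [Y' → . Y] }):
  [Y' → . Y] has the dot before Y: add [Y → . -], [Y → . L X], [Y → .], [Y → . X )]
  [Y → . L X] has the dot before L: add [L → . - y]
  [Y → . X )] has the dot before X: add [X → .], [X → . L ) L]
No further items can be added.

I₀ = { [L → . - y], [X → . L ) L], [X → .], [Y → . -], [Y → . L X], [Y → . X )], [Y → .], [Y' → . Y] }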